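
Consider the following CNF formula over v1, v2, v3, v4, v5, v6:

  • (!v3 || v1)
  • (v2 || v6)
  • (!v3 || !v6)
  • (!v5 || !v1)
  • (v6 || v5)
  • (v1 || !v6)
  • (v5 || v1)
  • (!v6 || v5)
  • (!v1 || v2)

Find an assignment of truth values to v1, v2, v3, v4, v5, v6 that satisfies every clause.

v2 occurs only positively in the remaining clauses — set v2 = True.
Pure literal: v3 appears only negated; assign v3 = False.
Set v1 = False and propagate.
  then v6 is forced to False.
  then v5 is forced to True.
v4 is now unconstrained; take v4 = True.
Check each clause:
  1. (!v3 || v1) — !v3 is true.
  2. (v2 || v6) — v2 is true.
  3. (!v3 || !v6) — !v6 is true.
  4. (!v1 || !v5) — !v1 is true.
  5. (v6 || v5) — v5 is true.
  6. (v1 || !v6) — !v6 is true.
  7. (v5 || v1) — v5 is true.
  8. (!v6 || v5) — !v6 is true.
  9. (v2 || !v1) — v2 is true.

v1 = F, v2 = T, v3 = F, v4 = T, v5 = T, v6 = F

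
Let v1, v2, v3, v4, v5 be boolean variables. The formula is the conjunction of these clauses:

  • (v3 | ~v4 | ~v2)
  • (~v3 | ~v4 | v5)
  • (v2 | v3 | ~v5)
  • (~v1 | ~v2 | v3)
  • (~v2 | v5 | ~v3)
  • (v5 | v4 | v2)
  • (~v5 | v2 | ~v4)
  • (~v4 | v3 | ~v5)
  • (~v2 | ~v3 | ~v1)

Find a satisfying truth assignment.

v1 = T, v2 = F, v3 = F, v4 = T, v5 = F

Set v1 = True and propagate.
Try v2 = False.
For the remaining variables, v3 = False, v4 = True, v5 = False works.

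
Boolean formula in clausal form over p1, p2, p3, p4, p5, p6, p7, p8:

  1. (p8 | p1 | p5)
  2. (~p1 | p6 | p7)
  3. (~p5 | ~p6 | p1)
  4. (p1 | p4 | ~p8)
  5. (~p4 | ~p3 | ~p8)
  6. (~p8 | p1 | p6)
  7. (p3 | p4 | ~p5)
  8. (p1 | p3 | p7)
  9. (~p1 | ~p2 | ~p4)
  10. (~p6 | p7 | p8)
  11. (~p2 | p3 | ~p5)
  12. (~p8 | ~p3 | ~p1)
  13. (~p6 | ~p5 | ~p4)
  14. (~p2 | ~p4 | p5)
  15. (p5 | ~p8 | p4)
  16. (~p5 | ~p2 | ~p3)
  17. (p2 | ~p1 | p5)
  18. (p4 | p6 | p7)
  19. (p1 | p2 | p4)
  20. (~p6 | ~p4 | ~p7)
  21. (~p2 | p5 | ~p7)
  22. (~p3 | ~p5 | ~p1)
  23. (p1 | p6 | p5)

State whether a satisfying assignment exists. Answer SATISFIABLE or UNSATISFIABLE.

SATISFIABLE

Try p1 = True.
Set p2 = False and propagate.
  then p5 is forced to True.
  then p3 is forced to False.
  then p4 is forced to True.
  then p6 is forced to False.
  then p7 is forced to True.
p8 is now unconstrained; take p8 = False.
Every clause has at least one true literal under this assignment.
So p1=True  p2=False  p3=False  p4=True  p5=True  p6=False  p7=True  p8=False is a satisfying assignment.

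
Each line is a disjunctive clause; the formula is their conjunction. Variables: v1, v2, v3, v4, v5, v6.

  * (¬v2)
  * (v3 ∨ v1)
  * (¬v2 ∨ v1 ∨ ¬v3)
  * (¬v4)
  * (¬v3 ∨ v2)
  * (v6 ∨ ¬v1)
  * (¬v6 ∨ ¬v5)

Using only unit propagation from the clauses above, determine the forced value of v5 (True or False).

False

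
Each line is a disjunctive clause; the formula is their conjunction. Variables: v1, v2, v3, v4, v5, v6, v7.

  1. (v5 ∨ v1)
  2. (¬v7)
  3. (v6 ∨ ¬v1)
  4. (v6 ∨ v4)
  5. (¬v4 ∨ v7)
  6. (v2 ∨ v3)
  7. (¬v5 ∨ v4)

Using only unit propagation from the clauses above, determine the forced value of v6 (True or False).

(¬v7) is a unit clause: v7 = False.
From (v7 ∨ ¬v4) and v7 = False: v4 = False.
In (v6 ∨ v4), v4 is now false; v6 must hold, so v6 = True.

True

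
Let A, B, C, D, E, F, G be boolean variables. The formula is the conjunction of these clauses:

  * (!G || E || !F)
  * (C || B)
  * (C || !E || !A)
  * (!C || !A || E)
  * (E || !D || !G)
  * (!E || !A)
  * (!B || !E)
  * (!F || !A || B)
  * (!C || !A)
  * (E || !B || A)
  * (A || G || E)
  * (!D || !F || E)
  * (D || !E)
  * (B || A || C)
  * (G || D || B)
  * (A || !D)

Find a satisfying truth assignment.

A=T, B=T, C=F, D=F, E=F, F=T, G=F

Check each clause:
  1. (!G || E || !F) — !G is true.
  2. (C || B) — B is true.
  3. (!E || !A || C) — !E is true.
  4. (E || !C || !A) — !C is true.
  5. (!G || !D || E) — !G is true.
  6. (!A || !E) — !E is true.
  7. (!E || !B) — !E is true.
  8. (!F || !A || B) — B is true.
  9. (!A || !C) — !C is true.
  10. (!B || A || E) — A is true.
  11. (E || G || A) — A is true.
  12. (!D || !F || E) — !D is true.
  13. (!E || D) — !E is true.
  14. (B || A || C) — A is true.
  15. (D || G || B) — B is true.
  16. (A || !D) — A is true.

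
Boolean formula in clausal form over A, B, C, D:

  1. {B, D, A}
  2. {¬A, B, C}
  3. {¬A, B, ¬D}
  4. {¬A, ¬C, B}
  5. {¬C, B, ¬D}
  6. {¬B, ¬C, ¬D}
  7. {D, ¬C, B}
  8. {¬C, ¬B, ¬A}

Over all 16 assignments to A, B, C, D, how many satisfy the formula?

The models are:
  A=0 B=0 C=0 D=1
  A=0 B=1 C=0 D=0
  A=0 B=1 C=0 D=1
  A=0 B=1 C=1 D=0
  A=1 B=1 C=0 D=0
  A=1 B=1 C=0 D=1
That's 6 in total.

6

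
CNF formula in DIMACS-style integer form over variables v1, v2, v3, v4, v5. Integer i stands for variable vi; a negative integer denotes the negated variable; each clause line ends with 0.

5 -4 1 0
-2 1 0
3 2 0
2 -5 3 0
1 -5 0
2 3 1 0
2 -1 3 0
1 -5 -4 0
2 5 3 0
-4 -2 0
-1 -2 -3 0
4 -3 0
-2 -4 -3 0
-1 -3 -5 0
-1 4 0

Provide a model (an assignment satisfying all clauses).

Set v1 = True and propagate.
  then v4 is forced to True.
  then v2 is forced to False.
  then v3 is forced to True.
  then v5 is forced to False.
Every clause has at least one true literal under this assignment.

v1 = 1, v2 = 0, v3 = 1, v4 = 1, v5 = 0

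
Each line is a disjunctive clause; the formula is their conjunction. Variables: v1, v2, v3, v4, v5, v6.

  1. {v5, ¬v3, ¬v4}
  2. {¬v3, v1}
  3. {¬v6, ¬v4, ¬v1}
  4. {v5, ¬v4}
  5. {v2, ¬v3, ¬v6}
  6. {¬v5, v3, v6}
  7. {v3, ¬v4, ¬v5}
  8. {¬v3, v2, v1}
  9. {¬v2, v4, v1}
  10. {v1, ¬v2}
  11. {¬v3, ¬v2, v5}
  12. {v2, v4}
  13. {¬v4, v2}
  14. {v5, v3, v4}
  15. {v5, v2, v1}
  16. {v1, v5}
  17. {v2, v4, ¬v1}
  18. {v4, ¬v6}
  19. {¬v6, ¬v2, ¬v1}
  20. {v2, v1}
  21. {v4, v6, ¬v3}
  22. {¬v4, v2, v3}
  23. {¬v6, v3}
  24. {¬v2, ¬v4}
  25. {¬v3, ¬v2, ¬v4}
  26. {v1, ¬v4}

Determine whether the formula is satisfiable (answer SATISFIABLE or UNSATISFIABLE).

UNSATISFIABLE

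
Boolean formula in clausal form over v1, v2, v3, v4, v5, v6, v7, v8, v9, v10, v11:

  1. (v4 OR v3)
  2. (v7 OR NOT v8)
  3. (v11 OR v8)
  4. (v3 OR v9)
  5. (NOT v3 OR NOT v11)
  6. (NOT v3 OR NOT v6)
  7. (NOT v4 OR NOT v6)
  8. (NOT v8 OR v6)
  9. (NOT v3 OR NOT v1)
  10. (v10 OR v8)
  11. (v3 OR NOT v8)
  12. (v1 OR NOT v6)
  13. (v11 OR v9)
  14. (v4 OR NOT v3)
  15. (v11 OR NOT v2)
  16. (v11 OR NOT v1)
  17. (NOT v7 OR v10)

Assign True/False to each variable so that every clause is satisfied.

v1=0, v2=0, v3=0, v4=1, v5=0, v6=0, v7=0, v8=0, v9=1, v10=1, v11=1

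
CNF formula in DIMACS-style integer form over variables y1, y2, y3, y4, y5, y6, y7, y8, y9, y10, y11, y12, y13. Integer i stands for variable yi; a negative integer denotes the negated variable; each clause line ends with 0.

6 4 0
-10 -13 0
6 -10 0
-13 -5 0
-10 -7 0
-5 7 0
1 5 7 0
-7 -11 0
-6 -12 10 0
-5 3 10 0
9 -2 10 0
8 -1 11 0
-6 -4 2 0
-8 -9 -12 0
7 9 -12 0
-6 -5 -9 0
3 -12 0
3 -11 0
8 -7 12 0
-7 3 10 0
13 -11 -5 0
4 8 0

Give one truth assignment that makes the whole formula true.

y1 = 1  y2 = 1  y3 = 1  y4 = 1  y5 = 0  y6 = 1  y7 = 0  y8 = 0  y9 = 1  y10 = 0  y11 = 1  y12 = 0  y13 = 0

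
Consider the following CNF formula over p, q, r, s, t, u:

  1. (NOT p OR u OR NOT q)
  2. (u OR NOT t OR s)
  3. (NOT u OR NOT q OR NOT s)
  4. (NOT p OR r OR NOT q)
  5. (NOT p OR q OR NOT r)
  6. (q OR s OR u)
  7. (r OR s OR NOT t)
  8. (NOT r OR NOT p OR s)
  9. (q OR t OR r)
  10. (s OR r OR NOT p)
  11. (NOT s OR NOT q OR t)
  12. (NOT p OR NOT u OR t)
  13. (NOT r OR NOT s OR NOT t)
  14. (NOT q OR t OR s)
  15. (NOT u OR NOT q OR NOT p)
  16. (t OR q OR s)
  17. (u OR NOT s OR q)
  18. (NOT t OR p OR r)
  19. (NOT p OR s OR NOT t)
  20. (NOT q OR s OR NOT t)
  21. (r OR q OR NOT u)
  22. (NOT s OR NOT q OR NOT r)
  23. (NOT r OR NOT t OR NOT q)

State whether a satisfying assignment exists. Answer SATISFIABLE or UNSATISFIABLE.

Try p = False.
Try q = False.
The remaining clauses are satisfied by r = True, s = False, t = True, u = True.
Every clause has at least one true literal under this assignment.
So p = False, q = False, r = True, s = False, t = True, u = True is a satisfying assignment.

SATISFIABLE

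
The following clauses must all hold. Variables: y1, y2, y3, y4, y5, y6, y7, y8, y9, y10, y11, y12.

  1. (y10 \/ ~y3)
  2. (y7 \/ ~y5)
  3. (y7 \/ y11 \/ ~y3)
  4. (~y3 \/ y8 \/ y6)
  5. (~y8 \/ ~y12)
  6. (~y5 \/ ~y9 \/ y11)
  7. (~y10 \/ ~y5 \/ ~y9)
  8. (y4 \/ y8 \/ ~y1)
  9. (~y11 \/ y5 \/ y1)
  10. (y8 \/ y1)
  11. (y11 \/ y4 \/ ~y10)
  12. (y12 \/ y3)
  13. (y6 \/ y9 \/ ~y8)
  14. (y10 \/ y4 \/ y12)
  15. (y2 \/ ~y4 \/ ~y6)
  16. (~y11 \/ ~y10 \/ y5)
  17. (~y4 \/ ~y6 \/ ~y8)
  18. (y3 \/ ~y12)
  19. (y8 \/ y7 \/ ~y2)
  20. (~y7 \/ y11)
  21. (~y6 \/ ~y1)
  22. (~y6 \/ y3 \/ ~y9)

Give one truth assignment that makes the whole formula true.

Set y1 = False and propagate.
  then y8 is forced to True.
  then y12 is forced to False.
  then y3 is forced to True.
  then y10 is forced to True.
Set y2 = False and propagate.
The remaining clauses are satisfied by y4 = False, y5 = True, y6 = True, y7 = True, y9 = False, y11 = True.
Check each clause:
  1. (y10 \/ ~y3) — y10 is true.
  2. (~y5 \/ y7) — y7 is true.
  3. (~y3 \/ y7 \/ y11) — y11 is true.
  4. (y8 \/ ~y3 \/ y6) — y8 is true.
  5. (~y8 \/ ~y12) — ~y12 is true.
  6. (y11 \/ ~y9 \/ ~y5) — y11 is true.
  7. (~y9 \/ ~y5 \/ ~y10) — ~y9 is true.
  8. (y8 \/ ~y1 \/ y4) — y8 is true.
  9. (y1 \/ y5 \/ ~y11) — y5 is true.
  10. (y1 \/ y8) — y8 is true.
  11. (y4 \/ y11 \/ ~y10) — y11 is true.
  12. (y12 \/ y3) — y3 is true.
  13. (y6 \/ y9 \/ ~y8) — y6 is true.
  14. (y12 \/ y4 \/ y10) — y10 is true.
  15. (~y4 \/ ~y6 \/ y2) — ~y4 is true.
  16. (~y10 \/ y5 \/ ~y11) — y5 is true.
  17. (~y6 \/ ~y8 \/ ~y4) — ~y4 is true.
  18. (~y12 \/ y3) — y3 is true.
  19. (~y2 \/ y8 \/ y7) — y8 is true.
  20. (~y7 \/ y11) — y11 is true.
  21. (~y1 \/ ~y6) — ~y1 is true.
  22. (y3 \/ ~y6 \/ ~y9) — y3 is true.

y1=F, y2=F, y3=T, y4=F, y5=T, y6=T, y7=T, y8=T, y9=F, y10=T, y11=T, y12=F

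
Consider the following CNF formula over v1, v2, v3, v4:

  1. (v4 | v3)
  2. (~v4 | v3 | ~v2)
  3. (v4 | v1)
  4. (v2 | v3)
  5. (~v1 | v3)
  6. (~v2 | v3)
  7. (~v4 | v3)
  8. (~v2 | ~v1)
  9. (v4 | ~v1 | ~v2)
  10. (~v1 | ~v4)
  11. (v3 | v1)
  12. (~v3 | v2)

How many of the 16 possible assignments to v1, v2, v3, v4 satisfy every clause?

1

The models are:
  v1=F v2=T v3=T v4=T
Count: 1.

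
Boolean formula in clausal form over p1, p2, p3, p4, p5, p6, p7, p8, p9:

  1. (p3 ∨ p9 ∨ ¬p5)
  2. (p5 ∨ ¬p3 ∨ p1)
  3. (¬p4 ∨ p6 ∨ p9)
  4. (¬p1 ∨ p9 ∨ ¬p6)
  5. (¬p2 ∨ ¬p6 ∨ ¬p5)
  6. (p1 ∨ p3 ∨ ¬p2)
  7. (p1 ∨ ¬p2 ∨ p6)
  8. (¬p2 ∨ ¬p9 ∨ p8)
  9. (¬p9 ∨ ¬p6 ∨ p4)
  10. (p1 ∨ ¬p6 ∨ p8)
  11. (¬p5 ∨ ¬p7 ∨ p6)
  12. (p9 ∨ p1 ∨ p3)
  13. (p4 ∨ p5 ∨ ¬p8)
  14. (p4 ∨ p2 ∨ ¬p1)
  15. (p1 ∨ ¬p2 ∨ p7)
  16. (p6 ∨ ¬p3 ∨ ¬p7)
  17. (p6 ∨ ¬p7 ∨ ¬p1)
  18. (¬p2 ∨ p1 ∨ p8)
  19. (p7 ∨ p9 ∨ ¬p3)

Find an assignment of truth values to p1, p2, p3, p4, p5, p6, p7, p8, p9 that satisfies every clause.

p1=1  p2=0  p3=0  p4=1  p5=0  p6=1  p7=0  p8=0  p9=1

Branch on p1: take p1 = True.
The remaining clauses are satisfied by p2 = False, p3 = False, p4 = True, p5 = False, p6 = True, p7 = False, p8 = False, p9 = True.
Every clause has at least one true literal under this assignment.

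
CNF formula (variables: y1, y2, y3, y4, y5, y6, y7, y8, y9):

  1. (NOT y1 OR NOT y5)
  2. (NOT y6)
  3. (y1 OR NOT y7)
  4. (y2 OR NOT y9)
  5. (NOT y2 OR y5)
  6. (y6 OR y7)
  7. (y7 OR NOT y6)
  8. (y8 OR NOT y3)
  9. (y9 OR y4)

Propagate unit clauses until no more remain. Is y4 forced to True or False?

True

Unit clause (NOT y6) sets y6 = False.
From (y6 OR y7) and y6 = False: y7 = True.
From (NOT y7 OR y1) and y7 = True: y1 = True.
In (NOT y1 OR NOT y5), NOT y1 is now false; NOT y5 must hold, so y5 = False.
(NOT y2 OR y5) with y5 = False leaves only NOT y2, so y2 = False.
In (NOT y9 OR y2), y2 is now false; NOT y9 must hold, so y9 = False.
(y9 OR y4): since y9 = False, the clause reduces to (y4). y4 = True.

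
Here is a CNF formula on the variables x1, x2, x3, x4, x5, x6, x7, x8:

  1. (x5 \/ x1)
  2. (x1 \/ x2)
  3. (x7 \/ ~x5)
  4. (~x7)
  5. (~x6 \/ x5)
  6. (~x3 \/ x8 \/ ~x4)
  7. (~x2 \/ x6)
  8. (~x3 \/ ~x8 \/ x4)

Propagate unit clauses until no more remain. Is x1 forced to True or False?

True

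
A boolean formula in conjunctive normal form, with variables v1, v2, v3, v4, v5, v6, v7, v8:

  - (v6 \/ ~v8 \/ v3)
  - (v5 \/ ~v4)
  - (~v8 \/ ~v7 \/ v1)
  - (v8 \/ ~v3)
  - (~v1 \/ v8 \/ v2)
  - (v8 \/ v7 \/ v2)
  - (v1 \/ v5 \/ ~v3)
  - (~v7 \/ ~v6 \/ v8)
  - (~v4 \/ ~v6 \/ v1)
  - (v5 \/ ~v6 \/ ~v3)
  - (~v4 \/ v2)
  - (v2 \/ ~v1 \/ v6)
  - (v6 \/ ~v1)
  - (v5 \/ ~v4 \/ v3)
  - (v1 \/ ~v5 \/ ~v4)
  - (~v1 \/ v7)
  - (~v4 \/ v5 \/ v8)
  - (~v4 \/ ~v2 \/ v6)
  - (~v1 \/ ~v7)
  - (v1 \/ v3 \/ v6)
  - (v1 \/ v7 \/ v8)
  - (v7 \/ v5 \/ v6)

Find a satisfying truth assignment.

v4 occurs only negated in the remaining clauses — set v4 = False.
Branch on v1: take v1 = False.
The remaining clauses are satisfied by v2 = False, v3 = False, v5 = True, v6 = True, v7 = False, v8 = True.

v1=False, v2=False, v3=False, v4=False, v5=True, v6=True, v7=False, v8=True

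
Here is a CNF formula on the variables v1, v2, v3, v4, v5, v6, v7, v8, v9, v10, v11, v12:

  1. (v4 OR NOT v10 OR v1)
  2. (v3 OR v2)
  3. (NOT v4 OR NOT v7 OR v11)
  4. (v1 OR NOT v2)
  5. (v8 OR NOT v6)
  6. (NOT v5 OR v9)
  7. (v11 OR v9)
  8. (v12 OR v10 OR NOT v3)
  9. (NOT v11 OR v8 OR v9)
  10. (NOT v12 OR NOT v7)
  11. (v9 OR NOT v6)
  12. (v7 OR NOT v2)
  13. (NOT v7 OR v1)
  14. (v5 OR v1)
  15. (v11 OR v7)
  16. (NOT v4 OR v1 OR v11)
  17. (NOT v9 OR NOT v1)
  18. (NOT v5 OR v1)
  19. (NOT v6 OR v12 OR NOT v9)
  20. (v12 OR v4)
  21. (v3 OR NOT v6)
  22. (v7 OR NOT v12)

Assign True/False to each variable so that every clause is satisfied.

v1=True, v2=True, v3=True, v4=True, v5=False, v6=False, v7=True, v8=True, v9=False, v10=True, v11=True, v12=False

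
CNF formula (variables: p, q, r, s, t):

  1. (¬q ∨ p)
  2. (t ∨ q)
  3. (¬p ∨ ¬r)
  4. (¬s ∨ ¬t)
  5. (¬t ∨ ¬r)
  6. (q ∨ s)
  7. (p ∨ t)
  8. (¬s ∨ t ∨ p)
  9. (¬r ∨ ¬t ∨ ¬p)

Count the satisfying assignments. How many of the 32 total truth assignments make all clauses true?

3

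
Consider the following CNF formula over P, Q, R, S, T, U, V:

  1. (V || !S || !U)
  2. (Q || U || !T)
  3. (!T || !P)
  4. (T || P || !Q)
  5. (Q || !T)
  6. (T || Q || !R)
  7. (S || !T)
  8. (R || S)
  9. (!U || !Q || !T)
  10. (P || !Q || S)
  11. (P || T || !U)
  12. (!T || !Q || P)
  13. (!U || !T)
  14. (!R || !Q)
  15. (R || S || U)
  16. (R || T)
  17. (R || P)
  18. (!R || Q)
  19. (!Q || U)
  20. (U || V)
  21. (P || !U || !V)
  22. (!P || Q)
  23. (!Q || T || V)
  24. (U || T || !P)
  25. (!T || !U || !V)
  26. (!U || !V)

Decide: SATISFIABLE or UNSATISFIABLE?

T = True:
  propagation gives P=False, Q=True; an empty clause results — contradiction.
T = False:
  propagation gives R=True, Q=True; an empty clause results — contradiction.
Every branch closes, so no satisfying assignment exists.

UNSATISFIABLE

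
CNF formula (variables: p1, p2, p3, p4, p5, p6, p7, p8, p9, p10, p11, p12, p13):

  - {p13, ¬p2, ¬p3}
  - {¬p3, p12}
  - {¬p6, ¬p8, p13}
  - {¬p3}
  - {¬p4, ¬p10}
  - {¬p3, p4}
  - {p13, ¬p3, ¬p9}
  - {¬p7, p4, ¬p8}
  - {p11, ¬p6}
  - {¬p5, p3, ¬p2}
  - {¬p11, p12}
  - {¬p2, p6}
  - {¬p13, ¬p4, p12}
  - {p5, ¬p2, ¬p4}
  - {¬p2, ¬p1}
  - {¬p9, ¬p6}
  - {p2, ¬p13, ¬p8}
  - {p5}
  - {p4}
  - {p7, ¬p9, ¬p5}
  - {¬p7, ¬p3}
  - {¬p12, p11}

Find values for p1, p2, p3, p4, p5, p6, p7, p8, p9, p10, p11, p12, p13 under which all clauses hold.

p1=1  p2=0  p3=0  p4=1  p5=1  p6=0  p7=1  p8=0  p9=0  p10=0  p11=1  p12=1  p13=1

Check each clause:
  1. {¬p2, p13, ¬p3} — ¬p3 is true.
  2. {¬p3, p12} — p12 is true.
  3. {¬p6, ¬p8, p13} — ¬p8 is true.
  4. {¬p3} — ¬p3 is true.
  5. {¬p10, ¬p4} — ¬p10 is true.
  6. {¬p3, p4} — p4 is true.
  7. {¬p3, p13, ¬p9} — ¬p3 is true.
  8. {¬p8, ¬p7, p4} — ¬p8 is true.
  9. {p11, ¬p6} — ¬p6 is true.
  10. {p3, ¬p5, ¬p2} — ¬p2 is true.
  11. {¬p11, p12} — p12 is true.
  12. {¬p2, p6} — ¬p2 is true.
  13. {¬p13, ¬p4, p12} — p12 is true.
  14. {p5, ¬p2, ¬p4} — p5 is true.
  15. {¬p2, ¬p1} — ¬p2 is true.
  16. {¬p9, ¬p6} — ¬p6 is true.
  17. {¬p8, ¬p13, p2} — ¬p8 is true.
  18. {p5} — p5 is true.
  19. {p4} — p4 is true.
  20. {p7, ¬p5, ¬p9} — ¬p9 is true.
  21. {¬p7, ¬p3} — ¬p3 is true.
  22. {¬p12, p11} — p11 is true.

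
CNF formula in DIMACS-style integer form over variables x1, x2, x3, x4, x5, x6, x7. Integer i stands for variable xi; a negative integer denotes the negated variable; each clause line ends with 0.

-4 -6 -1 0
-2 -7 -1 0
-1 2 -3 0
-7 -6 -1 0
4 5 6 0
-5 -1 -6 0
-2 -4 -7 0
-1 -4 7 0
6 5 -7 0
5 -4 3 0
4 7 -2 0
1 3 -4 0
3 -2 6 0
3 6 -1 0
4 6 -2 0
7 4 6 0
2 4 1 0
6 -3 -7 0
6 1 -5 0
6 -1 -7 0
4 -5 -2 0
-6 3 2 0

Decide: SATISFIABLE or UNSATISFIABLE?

Set x1 = False and propagate.
For the remaining variables, x2 = False, x3 = True, x4 = True, x5 = True, x6 = True, x7 = True works.
So x1 = False, x2 = False, x3 = True, x4 = True, x5 = True, x6 = True, x7 = True is a satisfying assignment.

SATISFIABLE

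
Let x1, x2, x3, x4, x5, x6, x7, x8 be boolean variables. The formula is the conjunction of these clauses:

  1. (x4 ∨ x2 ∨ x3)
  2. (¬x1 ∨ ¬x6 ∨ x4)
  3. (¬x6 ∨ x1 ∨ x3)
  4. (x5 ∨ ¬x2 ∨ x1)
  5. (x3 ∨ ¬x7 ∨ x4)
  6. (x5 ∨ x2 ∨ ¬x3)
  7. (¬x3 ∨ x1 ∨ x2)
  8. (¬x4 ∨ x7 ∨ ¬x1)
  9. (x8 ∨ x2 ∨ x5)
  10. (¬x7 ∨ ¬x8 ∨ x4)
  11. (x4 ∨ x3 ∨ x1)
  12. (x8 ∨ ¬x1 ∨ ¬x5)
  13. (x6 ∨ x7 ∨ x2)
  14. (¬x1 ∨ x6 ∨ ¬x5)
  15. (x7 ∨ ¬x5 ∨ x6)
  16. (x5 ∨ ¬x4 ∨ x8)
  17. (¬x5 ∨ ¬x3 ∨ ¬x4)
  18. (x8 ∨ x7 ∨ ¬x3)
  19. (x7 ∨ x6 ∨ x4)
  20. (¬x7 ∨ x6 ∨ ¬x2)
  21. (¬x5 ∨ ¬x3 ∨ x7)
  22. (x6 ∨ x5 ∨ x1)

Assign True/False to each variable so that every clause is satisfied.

x1=True, x2=False, x3=False, x4=True, x5=True, x6=True, x7=True, x8=True

Check each clause:
  1. (x4 ∨ x3 ∨ x2) — x4 is true.
  2. (¬x6 ∨ x4 ∨ ¬x1) — x4 is true.
  3. (¬x6 ∨ x1 ∨ x3) — x1 is true.
  4. (x5 ∨ ¬x2 ∨ x1) — x1 is true.
  5. (¬x7 ∨ x3 ∨ x4) — x4 is true.
  6. (¬x3 ∨ x2 ∨ x5) — x5 is true.
  7. (¬x3 ∨ x1 ∨ x2) — x1 is true.
  8. (x7 ∨ ¬x4 ∨ ¬x1) — x7 is true.
  9. (x5 ∨ x8 ∨ x2) — x8 is true.
  10. (x4 ∨ ¬x7 ∨ ¬x8) — x4 is true.
  11. (x3 ∨ x1 ∨ x4) — x1 is true.
  12. (¬x1 ∨ x8 ∨ ¬x5) — x8 is true.
  13. (x6 ∨ x2 ∨ x7) — x6 is true.
  14. (x6 ∨ ¬x1 ∨ ¬x5) — x6 is true.
  15. (¬x5 ∨ x6 ∨ x7) — x6 is true.
  16. (x5 ∨ ¬x4 ∨ x8) — x8 is true.
  17. (¬x5 ∨ ¬x3 ∨ ¬x4) — ¬x3 is true.
  18. (¬x3 ∨ x7 ∨ x8) — x8 is true.
  19. (x4 ∨ x7 ∨ x6) — x4 is true.
  20. (x6 ∨ ¬x7 ∨ ¬x2) — ¬x2 is true.
  21. (x7 ∨ ¬x5 ∨ ¬x3) — ¬x3 is true.
  22. (x6 ∨ x1 ∨ x5) — x1 is true.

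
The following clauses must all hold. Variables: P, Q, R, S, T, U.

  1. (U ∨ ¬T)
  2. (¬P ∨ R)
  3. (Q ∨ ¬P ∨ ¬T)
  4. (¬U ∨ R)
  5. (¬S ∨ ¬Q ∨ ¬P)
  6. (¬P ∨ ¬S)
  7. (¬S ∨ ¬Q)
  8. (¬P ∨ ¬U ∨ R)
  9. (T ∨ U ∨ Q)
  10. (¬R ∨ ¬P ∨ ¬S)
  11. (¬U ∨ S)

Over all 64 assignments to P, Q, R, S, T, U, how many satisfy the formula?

5

Satisfying assignments:
  P=0 Q=0 R=1 S=1 T=0 U=1
  P=0 Q=0 R=1 S=1 T=1 U=1
  P=0 Q=1 R=0 S=0 T=0 U=0
  P=0 Q=1 R=1 S=0 T=0 U=0
  P=1 Q=1 R=1 S=0 T=0 U=0
That's 5 in total.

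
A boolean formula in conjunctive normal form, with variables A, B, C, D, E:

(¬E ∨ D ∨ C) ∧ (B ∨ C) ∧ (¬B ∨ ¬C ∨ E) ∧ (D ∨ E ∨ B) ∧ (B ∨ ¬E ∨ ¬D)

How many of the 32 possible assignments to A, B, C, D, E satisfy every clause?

14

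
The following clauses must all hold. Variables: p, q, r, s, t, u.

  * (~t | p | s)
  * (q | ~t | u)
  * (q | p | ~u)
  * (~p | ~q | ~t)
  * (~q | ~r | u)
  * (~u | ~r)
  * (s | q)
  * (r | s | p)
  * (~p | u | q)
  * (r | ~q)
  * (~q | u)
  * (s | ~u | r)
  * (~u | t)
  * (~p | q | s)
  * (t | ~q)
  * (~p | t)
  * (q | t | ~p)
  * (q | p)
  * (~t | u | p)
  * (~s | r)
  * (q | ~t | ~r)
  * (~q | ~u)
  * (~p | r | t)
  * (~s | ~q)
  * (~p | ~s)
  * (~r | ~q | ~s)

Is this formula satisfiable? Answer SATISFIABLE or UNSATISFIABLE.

UNSATISFIABLE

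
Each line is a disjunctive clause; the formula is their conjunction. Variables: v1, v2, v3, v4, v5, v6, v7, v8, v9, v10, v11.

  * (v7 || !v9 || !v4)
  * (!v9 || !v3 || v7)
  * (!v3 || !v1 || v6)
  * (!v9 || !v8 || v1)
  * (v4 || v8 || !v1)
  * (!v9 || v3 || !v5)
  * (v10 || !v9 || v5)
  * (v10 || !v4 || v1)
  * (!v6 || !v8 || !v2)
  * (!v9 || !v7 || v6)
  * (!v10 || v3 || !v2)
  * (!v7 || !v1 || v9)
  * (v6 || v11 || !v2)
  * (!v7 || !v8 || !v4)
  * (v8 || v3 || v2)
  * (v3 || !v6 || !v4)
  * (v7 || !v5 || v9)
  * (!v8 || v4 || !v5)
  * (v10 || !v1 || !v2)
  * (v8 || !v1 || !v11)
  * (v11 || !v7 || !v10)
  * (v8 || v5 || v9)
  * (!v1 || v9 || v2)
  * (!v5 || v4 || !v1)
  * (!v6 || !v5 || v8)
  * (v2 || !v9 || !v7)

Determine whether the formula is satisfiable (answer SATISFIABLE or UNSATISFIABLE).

SATISFIABLE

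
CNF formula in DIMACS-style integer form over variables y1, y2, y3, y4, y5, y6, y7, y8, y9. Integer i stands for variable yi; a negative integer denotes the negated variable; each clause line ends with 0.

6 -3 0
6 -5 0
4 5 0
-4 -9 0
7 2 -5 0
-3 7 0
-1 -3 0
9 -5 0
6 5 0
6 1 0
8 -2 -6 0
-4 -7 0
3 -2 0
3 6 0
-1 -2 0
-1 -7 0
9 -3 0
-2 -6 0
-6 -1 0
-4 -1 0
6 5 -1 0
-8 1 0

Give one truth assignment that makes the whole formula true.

y1=False, y2=False, y3=True, y4=False, y5=True, y6=True, y7=True, y8=False, y9=True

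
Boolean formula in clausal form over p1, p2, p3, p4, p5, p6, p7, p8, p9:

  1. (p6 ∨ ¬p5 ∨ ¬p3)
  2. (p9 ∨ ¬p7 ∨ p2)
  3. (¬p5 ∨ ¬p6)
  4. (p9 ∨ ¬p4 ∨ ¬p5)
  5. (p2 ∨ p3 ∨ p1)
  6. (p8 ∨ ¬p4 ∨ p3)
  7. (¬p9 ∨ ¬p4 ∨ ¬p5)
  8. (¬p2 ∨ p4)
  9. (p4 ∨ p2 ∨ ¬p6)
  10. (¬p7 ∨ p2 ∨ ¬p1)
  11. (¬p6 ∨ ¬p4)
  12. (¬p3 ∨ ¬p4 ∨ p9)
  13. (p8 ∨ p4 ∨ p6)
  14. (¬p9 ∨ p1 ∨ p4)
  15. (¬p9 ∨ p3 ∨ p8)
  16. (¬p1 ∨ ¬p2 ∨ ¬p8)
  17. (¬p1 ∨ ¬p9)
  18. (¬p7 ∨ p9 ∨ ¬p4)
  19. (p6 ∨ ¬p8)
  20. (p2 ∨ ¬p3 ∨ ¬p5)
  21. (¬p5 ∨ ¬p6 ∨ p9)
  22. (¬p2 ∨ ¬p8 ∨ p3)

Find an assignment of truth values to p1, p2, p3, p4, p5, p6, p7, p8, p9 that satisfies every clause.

p1=F  p2=T  p3=T  p4=T  p5=F  p6=F  p7=F  p8=F  p9=T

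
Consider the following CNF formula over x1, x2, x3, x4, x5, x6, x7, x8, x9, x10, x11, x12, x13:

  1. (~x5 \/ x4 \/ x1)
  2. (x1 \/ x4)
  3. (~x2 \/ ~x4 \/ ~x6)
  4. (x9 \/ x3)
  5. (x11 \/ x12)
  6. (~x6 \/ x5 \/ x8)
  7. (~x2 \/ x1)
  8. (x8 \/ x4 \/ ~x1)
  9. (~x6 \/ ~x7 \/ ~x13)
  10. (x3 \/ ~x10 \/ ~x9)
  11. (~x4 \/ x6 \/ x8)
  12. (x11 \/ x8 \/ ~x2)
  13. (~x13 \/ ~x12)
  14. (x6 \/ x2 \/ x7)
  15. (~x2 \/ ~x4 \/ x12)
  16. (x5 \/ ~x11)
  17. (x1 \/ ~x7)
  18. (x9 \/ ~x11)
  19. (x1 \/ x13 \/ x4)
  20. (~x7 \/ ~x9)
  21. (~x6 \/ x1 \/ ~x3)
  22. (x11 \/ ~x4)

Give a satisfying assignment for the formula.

x1=True, x2=False, x3=True, x4=False, x5=False, x6=True, x7=False, x8=True, x9=True, x10=False, x11=False, x12=True, x13=False

Check each clause:
  1. (~x5 \/ x4 \/ x1) — x1 is true.
  2. (x4 \/ x1) — x1 is true.
  3. (~x4 \/ ~x6 \/ ~x2) — ~x4 is true.
  4. (x9 \/ x3) — x9 is true.
  5. (x12 \/ x11) — x12 is true.
  6. (x8 \/ ~x6 \/ x5) — x8 is true.
  7. (x1 \/ ~x2) — x1 is true.
  8. (x4 \/ x8 \/ ~x1) — x8 is true.
  9. (~x7 \/ ~x13 \/ ~x6) — ~x7 is true.
  10. (x3 \/ ~x9 \/ ~x10) — x3 is true.
  11. (x8 \/ x6 \/ ~x4) — x8 is true.
  12. (x8 \/ x11 \/ ~x2) — x8 is true.
  13. (~x12 \/ ~x13) — ~x13 is true.
  14. (x6 \/ x7 \/ x2) — x6 is true.
  15. (x12 \/ ~x2 \/ ~x4) — x12 is true.
  16. (~x11 \/ x5) — ~x11 is true.
  17. (~x7 \/ x1) — x1 is true.
  18. (x9 \/ ~x11) — x9 is true.
  19. (x1 \/ x4 \/ x13) — x1 is true.
  20. (~x9 \/ ~x7) — ~x7 is true.
  21. (x1 \/ ~x3 \/ ~x6) — x1 is true.
  22. (~x4 \/ x11) — ~x4 is true.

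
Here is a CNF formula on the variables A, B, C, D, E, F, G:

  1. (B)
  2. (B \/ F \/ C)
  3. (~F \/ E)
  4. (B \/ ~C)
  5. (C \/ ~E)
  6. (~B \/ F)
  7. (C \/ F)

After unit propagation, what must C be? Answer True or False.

True

Unit clause (B) sets B = True.
In (~B \/ F), ~B is now false; F must hold, so F = True.
(~F \/ E) with F = True leaves only E, so E = True.
From (C \/ ~E) and E = True: C = True.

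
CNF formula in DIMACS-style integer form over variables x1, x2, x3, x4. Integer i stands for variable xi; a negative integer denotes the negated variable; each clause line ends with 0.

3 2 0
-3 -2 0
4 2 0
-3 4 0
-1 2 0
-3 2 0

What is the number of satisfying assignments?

4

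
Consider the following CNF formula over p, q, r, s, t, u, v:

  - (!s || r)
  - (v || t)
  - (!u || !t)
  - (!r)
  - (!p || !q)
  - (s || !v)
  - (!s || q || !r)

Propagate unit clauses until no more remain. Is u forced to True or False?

False

(!r) is a unit clause: r = False.
In (r || !s), r is now false; !s must hold, so s = False.
From (s || !v) and s = False: v = False.
(t || v): since v = False, the clause reduces to (t). t = True.
(!u || !t) with t = True leaves only !u, so u = False.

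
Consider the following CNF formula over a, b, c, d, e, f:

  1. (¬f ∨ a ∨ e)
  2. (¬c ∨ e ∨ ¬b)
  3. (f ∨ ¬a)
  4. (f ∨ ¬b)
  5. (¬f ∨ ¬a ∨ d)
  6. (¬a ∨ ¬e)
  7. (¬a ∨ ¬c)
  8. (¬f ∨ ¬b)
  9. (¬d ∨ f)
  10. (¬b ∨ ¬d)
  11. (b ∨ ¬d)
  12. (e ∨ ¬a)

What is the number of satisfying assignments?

Satisfying assignments:
  a=0 b=0 c=0 d=0 e=0 f=0
  a=0 b=0 c=0 d=0 e=1 f=0
  a=0 b=0 c=0 d=0 e=1 f=1
  a=0 b=0 c=1 d=0 e=0 f=0
  a=0 b=0 c=1 d=0 e=1 f=0
  a=0 b=0 c=1 d=0 e=1 f=1
Count: 6.

6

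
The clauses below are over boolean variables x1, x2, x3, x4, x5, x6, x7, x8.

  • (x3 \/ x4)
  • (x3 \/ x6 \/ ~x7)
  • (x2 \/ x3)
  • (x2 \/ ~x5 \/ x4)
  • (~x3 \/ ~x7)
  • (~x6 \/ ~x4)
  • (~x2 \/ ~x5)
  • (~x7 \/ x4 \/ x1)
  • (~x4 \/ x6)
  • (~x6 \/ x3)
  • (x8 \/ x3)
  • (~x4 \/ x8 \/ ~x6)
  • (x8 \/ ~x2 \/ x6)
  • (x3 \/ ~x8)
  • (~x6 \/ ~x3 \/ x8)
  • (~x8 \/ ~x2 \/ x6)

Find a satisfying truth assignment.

x1=True, x2=True, x3=True, x4=False, x5=False, x6=True, x7=False, x8=True

x1 occurs only positively in the remaining clauses — set x1 = True.
x5 occurs only negated in the remaining clauses — set x5 = False.
Set x2 = True and propagate.
For the remaining variables, x3 = True, x4 = False, x6 = True, x7 = False, x8 = True works.
Every clause has at least one true literal under this assignment.
Check each clause:
  1. (x4 \/ x3) — x3 is true.
  2. (x3 \/ ~x7 \/ x6) — ~x7 is true.
  3. (x3 \/ x2) — x2 is true.
  4. (x2 \/ ~x5 \/ x4) — x2 is true.
  5. (~x3 \/ ~x7) — ~x7 is true.
  6. (~x4 \/ ~x6) — ~x4 is true.
  7. (~x2 \/ ~x5) — ~x5 is true.
  8. (~x7 \/ x1 \/ x4) — ~x7 is true.
  9. (~x4 \/ x6) — ~x4 is true.
  10. (~x6 \/ x3) — x3 is true.
  11. (x3 \/ x8) — x8 is true.
  12. (~x6 \/ x8 \/ ~x4) — x8 is true.
  13. (~x2 \/ x6 \/ x8) — x8 is true.
  14. (~x8 \/ x3) — x3 is true.
  15. (~x6 \/ x8 \/ ~x3) — x8 is true.
  16. (x6 \/ ~x2 \/ ~x8) — x6 is true.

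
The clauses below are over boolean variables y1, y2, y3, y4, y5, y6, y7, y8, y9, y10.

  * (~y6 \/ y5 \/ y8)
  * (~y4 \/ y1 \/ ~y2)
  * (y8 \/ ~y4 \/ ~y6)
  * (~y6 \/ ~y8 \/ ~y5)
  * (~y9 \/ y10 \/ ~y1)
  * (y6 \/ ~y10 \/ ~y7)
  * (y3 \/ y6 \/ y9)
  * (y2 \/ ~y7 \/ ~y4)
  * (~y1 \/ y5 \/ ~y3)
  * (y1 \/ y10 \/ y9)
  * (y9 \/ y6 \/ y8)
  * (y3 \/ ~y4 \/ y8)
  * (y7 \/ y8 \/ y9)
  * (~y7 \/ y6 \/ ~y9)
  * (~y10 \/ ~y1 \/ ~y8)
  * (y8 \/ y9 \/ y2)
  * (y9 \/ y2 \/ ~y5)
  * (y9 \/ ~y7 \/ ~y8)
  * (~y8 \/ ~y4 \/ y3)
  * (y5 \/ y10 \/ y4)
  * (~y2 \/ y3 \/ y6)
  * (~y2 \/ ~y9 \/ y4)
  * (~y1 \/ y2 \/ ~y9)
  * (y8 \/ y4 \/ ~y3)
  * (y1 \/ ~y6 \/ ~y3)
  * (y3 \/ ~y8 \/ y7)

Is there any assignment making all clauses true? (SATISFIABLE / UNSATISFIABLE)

Branch on y1: take y1 = False.
For the remaining variables, y2 = False, y3 = True, y4 = True, y5 = False, y6 = False, y7 = False, y8 = True, y9 = True, y10 = True works.
So y1=False, y2=False, y3=True, y4=True, y5=False, y6=False, y7=False, y8=True, y9=True, y10=True is a satisfying assignment.

SATISFIABLE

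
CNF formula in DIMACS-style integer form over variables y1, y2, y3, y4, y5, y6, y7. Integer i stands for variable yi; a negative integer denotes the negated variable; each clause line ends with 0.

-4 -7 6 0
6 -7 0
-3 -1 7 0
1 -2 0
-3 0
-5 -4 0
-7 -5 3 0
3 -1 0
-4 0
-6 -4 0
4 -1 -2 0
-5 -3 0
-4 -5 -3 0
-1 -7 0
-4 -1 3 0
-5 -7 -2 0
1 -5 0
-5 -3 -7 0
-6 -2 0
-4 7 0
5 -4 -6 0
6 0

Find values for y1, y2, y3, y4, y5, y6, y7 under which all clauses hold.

The clause (NOT y3) is unit: y3 must be False.
(NOT y1) is a unit clause, so y1 = False.
Unit propagation: (NOT y2) forces y2 = False.
(NOT y4) is a unit clause, so y4 = False.
Unit propagation: (NOT y5) forces y5 = False.
Unit propagation: (y6) forces y6 = True.
y7 is now unconstrained; take y7 = True.

y1=F  y2=F  y3=F  y4=F  y5=F  y6=T  y7=T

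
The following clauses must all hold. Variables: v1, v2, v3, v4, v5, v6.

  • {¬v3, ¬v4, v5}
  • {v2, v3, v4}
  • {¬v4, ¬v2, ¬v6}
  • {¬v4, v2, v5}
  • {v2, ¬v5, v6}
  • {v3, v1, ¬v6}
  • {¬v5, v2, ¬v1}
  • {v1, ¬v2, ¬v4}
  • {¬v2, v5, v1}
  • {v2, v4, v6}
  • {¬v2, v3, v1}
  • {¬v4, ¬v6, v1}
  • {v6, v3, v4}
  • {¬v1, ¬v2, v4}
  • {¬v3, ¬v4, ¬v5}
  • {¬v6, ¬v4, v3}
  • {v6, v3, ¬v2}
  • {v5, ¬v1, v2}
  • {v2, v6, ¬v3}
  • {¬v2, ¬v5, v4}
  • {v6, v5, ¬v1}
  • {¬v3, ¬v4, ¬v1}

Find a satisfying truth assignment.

v1 = F, v2 = F, v3 = T, v4 = F, v5 = F, v6 = T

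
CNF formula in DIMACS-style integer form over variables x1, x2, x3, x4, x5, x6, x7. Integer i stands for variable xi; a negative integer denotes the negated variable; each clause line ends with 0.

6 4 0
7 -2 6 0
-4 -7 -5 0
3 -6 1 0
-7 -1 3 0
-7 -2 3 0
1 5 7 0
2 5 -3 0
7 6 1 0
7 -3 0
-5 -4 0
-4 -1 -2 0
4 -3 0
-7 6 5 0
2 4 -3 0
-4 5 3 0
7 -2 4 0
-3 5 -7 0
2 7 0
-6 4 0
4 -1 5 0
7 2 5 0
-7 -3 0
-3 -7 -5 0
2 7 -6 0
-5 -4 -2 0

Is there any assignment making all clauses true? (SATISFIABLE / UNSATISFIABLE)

UNSATISFIABLE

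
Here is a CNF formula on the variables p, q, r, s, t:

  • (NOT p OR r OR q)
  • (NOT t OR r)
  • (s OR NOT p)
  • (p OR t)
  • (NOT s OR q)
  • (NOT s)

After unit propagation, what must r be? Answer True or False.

True

(NOT s) stands alone — s = False.
(s OR NOT p): since s = False, the clause reduces to (NOT p). p = False.
(t OR p): since p = False, the clause reduces to (t). t = True.
(NOT t OR r): since t = True, the clause reduces to (r). r = True.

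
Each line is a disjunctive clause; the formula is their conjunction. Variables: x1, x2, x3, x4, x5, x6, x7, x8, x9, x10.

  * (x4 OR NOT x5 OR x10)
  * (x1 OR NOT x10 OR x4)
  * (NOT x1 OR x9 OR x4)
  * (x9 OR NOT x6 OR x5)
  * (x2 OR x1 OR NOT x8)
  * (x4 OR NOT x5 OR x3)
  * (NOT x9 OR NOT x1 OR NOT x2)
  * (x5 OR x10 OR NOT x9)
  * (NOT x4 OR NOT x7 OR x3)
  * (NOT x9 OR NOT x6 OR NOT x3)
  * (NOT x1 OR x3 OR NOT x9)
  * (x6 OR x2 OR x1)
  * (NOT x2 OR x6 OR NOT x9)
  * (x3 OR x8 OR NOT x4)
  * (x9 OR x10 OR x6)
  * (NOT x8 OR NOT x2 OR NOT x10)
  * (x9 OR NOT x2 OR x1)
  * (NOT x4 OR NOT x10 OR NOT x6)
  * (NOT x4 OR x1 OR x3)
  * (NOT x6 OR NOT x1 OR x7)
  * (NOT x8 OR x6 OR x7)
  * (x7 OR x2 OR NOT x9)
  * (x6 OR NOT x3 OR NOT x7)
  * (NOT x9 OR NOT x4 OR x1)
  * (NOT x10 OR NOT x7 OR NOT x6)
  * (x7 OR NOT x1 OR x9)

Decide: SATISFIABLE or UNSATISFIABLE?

Set x1 = True and propagate.
For the remaining variables, x2 = True, x3 = True, x4 = True, x5 = True, x6 = True, x7 = True, x8 = True, x9 = False, x10 = False works.
Every clause has at least one true literal under this assignment.
So x1=True, x2=True, x3=True, x4=True, x5=True, x6=True, x7=True, x8=True, x9=False, x10=False is a satisfying assignment.

SATISFIABLE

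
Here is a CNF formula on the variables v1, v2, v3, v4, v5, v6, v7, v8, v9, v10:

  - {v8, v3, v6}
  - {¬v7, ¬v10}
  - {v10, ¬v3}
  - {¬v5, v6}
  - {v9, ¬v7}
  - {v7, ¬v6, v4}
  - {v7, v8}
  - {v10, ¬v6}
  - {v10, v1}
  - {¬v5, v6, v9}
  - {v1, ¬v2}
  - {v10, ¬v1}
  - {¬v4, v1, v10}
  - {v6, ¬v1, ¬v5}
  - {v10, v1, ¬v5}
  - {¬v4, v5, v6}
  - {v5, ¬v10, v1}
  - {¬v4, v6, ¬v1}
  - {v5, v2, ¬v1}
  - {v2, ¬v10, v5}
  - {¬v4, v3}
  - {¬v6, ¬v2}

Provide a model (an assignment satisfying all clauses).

v1=False  v2=False  v3=True  v4=True  v5=True  v6=True  v7=False  v8=True  v9=False  v10=True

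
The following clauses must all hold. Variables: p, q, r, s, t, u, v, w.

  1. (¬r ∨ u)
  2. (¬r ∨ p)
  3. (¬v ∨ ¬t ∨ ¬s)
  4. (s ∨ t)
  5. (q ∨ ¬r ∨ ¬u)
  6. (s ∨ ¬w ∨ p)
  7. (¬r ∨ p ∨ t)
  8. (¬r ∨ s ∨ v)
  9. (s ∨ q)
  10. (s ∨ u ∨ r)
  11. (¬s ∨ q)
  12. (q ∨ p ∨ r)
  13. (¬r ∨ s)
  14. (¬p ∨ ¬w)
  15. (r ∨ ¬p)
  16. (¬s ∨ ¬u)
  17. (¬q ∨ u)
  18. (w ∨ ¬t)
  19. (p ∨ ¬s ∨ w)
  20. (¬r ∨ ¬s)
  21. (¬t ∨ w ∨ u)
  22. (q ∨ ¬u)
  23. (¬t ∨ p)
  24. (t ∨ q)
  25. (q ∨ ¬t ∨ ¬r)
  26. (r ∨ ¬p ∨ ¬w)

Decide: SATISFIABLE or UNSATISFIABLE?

UNSATISFIABLE

r = True:
  propagation gives u=True, p=True, q=True, s=True; an empty clause results — contradiction.
r = False:
  propagation gives p=False, q=True, u=True, s=False; an empty clause results — contradiction.
Every branch closes, so no satisfying assignment exists.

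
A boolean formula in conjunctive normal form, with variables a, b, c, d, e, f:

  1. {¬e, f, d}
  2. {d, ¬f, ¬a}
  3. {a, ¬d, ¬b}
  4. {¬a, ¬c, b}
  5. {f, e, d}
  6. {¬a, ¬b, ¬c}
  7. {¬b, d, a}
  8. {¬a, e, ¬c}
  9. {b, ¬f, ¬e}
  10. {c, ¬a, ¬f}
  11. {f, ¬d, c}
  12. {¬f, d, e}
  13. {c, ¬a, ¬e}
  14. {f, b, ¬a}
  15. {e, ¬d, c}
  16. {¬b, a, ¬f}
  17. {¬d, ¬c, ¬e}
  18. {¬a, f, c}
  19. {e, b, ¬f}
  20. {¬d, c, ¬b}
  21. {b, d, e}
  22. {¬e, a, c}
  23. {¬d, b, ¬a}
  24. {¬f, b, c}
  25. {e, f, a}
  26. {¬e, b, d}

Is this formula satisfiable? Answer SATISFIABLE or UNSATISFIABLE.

a = True:
  c = True:
    propagation gives b=True; an empty clause results — contradiction.
  c = False:
    propagation gives f=False; an empty clause results — contradiction.
a = False:
  d = True:
    e = True:
      propagation gives f=False, c=True; contradiction.
    e = False:
      propagation gives c=True, f=False; contradiction.
  d = False:
    propagation gives b=False, e=True; an empty clause results — contradiction.
Every branch closes, so no satisfying assignment exists.

UNSATISFIABLE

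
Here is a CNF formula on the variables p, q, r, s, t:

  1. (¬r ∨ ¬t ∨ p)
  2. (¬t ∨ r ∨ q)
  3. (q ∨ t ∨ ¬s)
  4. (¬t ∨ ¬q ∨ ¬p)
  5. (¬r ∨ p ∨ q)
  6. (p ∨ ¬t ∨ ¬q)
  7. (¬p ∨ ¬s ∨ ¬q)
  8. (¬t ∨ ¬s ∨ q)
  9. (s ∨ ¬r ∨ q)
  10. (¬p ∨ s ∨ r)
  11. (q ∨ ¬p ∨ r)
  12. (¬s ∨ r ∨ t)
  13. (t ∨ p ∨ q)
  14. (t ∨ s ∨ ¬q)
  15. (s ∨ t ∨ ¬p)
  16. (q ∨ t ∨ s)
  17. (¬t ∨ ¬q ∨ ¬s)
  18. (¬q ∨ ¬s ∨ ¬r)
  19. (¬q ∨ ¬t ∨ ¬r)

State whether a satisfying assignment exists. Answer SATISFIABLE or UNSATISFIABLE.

UNSATISFIABLE

q = True:
  t = True:
    propagation gives p=False; an empty clause results — contradiction.
  t = False:
    propagation gives s=True, p=False, r=True; an empty clause results — contradiction.
q = False:
  t = True:
    propagation gives r=True, p=True, s=False; an empty clause results — contradiction.
  t = False:
    propagation gives s=False; an empty clause results — contradiction.
Every branch closes, so no satisfying assignment exists.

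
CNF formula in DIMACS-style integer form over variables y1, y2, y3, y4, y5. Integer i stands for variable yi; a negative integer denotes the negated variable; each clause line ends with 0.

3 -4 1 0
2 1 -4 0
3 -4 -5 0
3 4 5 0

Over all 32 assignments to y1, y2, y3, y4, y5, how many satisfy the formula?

Split on y4, then y3.
  y4=T, y3=T: y5 free; 3 ways for (y1,y2) × 2^1 = 6.
  y4=T, y3=F: remaining (y1,y2,y5) ∈ {(T,F,F); (T,T,F)} — 2.
  y4=F, y3=T: y1, y2, y5 free → 2^3 = 8.
  y4=F, y3=F: remaining (y1,y2,y5) ∈ {(F,F,T); (F,T,T); (T,F,T); (T,T,T)} — 4.
Total: 6 + 2 + 8 + 4 = 20.

20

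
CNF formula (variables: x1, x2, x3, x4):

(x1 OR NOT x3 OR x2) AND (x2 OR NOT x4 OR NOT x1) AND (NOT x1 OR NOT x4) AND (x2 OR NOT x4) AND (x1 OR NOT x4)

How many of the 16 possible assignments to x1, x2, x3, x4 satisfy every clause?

The models are:
  x1=0 x2=0 x3=0 x4=0
  x1=0 x2=1 x3=0 x4=0
  x1=0 x2=1 x3=1 x4=0
  x1=1 x2=0 x3=0 x4=0
  x1=1 x2=0 x3=1 x4=0
  x1=1 x2=1 x3=0 x4=0
  x1=1 x2=1 x3=1 x4=0
Count: 7.

7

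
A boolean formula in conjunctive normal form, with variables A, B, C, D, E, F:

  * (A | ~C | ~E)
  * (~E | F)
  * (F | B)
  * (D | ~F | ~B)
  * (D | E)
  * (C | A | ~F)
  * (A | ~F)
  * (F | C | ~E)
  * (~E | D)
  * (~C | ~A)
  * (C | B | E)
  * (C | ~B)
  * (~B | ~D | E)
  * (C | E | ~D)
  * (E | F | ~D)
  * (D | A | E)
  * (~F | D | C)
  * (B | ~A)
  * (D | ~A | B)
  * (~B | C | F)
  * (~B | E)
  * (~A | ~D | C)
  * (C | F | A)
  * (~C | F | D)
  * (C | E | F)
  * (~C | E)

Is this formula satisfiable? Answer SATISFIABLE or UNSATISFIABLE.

UNSATISFIABLE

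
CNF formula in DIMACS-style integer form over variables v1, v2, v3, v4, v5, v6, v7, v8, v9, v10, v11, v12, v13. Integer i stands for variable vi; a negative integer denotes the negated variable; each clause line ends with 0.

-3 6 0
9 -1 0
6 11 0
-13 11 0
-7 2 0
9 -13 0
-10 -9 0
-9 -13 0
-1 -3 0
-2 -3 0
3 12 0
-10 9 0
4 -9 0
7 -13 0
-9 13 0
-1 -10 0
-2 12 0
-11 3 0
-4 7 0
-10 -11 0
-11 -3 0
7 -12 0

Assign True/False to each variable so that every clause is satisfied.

v1 = F  v2 = F  v3 = T  v4 = F  v5 = T  v6 = T  v7 = F  v8 = T  v9 = F  v10 = F  v11 = F  v12 = F  v13 = F

Pure literal: v1 appears only negated; assign v1 = False.
Pure literal: v6 appears only positively; assign v6 = True.
Try v2 = False.
  then v7 is forced to False.
  then v13 is forced to False.
  then v9 is forced to False.
  then v10 is forced to False.
  then v4 is forced to False.
  then v12 is forced to False.
  then v3 is forced to True.
  then v11 is forced to False.
v5, v8 are now unconstrained; take v5 = True, v8 = True.
Every clause has at least one true literal under this assignment.
Check each clause:
  1. (v6 || !v3) — v6 is true.
  2. (v9 || !v1) — !v1 is true.
  3. (v11 || v6) — v6 is true.
  4. (!v13 || v11) — !v13 is true.
  5. (v2 || !v7) — !v7 is true.
  6. (v9 || !v13) — !v13 is true.
  7. (!v10 || !v9) — !v10 is true.
  8. (!v13 || !v9) — !v13 is true.
  9. (!v1 || !v3) — !v1 is true.
  10. (!v2 || !v3) — !v2 is true.
  11. (v12 || v3) — v3 is true.
  12. (v9 || !v10) — !v10 is true.
  13. (v4 || !v9) — !v9 is true.
  14. (!v13 || v7) — !v13 is true.
  15. (!v9 || v13) — !v9 is true.
  16. (!v10 || !v1) — !v1 is true.
  17. (!v2 || v12) — !v2 is true.
  18. (!v11 || v3) — v3 is true.
  19. (v7 || !v4) — !v4 is true.
  20. (!v11 || !v10) — !v11 is true.
  21. (!v11 || !v3) — !v11 is true.
  22. (v7 || !v12) — !v12 is true.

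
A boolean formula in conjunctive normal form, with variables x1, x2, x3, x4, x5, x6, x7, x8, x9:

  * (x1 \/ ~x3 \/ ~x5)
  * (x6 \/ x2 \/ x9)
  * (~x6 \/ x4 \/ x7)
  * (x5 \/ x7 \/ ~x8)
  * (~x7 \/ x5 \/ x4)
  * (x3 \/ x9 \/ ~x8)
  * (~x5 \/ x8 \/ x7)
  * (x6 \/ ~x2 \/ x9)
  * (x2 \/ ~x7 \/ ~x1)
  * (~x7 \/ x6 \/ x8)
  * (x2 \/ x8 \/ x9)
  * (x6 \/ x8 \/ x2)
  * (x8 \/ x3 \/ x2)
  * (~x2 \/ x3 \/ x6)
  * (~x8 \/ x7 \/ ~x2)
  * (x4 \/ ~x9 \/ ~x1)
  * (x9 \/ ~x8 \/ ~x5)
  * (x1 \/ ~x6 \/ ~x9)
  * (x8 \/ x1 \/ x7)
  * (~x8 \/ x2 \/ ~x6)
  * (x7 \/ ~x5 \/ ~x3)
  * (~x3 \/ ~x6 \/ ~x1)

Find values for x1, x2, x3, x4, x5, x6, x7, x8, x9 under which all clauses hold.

x4 occurs only positively in the remaining clauses — set x4 = True.
Try x1 = True.
Set x2 = True and propagate.
Set x3 = False and propagate.
  then x6 is forced to True.
The remaining clauses are satisfied by x5 = True, x7 = True, x8 = False, x9 = True.

x1 = True  x2 = True  x3 = False  x4 = True  x5 = True  x6 = True  x7 = True  x8 = False  x9 = True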